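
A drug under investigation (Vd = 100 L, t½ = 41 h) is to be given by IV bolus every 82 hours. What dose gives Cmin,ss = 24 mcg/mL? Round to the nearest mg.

τ/t½ = 82/41 ≈ 2, so f = (1/2)^(82/41) ≈ 0.250000.
Cmin,ss = (D/Vd)·f/(1−f), so D = Cmin,ss·Vd·(1−f)/f.
D = 24 × 100 × (1−f)/f ≈ 24 × 100 × 3.00000 ≈ 7200.00 mg.

7200 mg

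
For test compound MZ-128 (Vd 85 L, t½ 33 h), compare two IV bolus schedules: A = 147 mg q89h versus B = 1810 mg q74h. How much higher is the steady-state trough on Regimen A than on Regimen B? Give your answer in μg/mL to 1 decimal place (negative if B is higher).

-5.4 μg/mL

Regimen A: f = (1/2)^(89/33) ≈ 0.1542; Cmin,ss = (147/85)·f/(1−f) ≈ 0.315 μg/mL.
Regimen B: f = (1/2)^(74/33) ≈ 0.2113; Cmin,ss = (1810/85)·f/(1−f) ≈ 5.705 μg/mL.
Difference ≈ 0.315 − 5.705 ≈ -5.390 μg/mL.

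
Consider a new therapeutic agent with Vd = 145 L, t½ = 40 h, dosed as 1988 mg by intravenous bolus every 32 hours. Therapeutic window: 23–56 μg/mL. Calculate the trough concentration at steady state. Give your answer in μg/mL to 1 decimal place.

Over one 32-h interval, 32/40 ≈ 0.8 half-lives elapse, leaving f ≈ 0.5743 of each dose.
Accumulation ratio R = 1/(1 − f) ≈ 1/0.4257 ≈ 2.3491.
Single-dose peak C₀ = D/Vd = 1988/145 ≈ 13.710 μg/mL.
Steady-state peak Cmax,ss = C₀·R ≈ 13.710 × 2.3491 ≈ 32.206 μg/mL.
One interval later, Cmin,ss = Cmax,ss·e^(−kτ) ≈ 32.206 × 0.5743 ≈ 18.496 μg/mL.
Trough 18.5 μg/mL vs MEC 23 μg/mL: subtherapeutic.

18.5 μg/mL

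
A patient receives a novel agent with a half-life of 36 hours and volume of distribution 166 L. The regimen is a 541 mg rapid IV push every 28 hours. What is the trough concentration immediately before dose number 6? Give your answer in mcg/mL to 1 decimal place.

4.3 mcg/mL

f = (1/2)^(τ/t½) = (1/2)^(28/36) ≈ 0.5833.
C₀ = D/Vd = 541/166 ≈ 3.259 mcg/mL.
Before the 6th dose, 5 doses have been given. Superposition: Cmin = C₀·(f + f² + … + f^5).
≈ 3.259 × (0.5833 + 0.3402 + 0.1985 + 0.1158 + 0.0675) ≈ 3.259 × 1.3053 ≈ 4.254 mcg/mL.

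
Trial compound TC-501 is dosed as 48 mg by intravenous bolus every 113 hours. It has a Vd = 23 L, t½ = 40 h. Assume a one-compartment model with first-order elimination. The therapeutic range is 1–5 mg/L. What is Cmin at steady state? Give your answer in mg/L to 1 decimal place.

k = ln2/t½ = ln2/40 ≈ 0.017329 h⁻¹; fraction remaining f = e^(−kτ) = e^(−0.017329×113) ≈ 0.1411.
At steady state, accumulation factor R = 1/(1 − e^(−kτ)) ≈ 1.1643.
Single-dose peak C₀ = D/Vd = 48/23 ≈ 2.087 mg/L.
Cmax,ss = C₀/(1 − f) ≈ 2.087/0.8589 ≈ 2.430 mg/L.
One interval later, Cmin,ss = Cmax,ss·e^(−kτ) ≈ 2.430 × 0.1411 ≈ 0.343 mg/L.
Trough 0.3 mg/L vs MEC 1 mg/L: subtherapeutic.

0.3 mg/L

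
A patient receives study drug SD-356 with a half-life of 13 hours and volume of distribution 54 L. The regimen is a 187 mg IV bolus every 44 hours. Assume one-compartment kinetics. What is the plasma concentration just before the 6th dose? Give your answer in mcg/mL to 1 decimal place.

0.4 mcg/mL

f = (1/2)^(τ/t½) = (1/2)^(44/13) ≈ 0.0957.
C₀ = D/Vd = 187/54 ≈ 3.463 mcg/mL.
Before the 6th dose, 5 doses have been given. Superposition: Cmin = C₀·(f + f² + … + f^5).
≈ 3.463 × (0.0957 + 0.0092 + 0.0009 + 0.0001 + 0.0000) ≈ 3.463 × 0.1059 ≈ 0.367 mcg/mL.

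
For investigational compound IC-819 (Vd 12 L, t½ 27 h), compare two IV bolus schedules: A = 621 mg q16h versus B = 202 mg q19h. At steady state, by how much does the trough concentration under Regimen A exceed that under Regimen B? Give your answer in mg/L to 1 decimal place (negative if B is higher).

75.1 mg/L

Regimen A: f = (1/2)^(16/27) ≈ 0.6632; Cmin,ss = (621/12)·f/(1−f) ≈ 101.902 mg/L.
Regimen B: f = (1/2)^(19/27) ≈ 0.6140; Cmin,ss = (202/12)·f/(1−f) ≈ 26.776 mg/L.
Difference ≈ 101.902 − 26.776 ≈ 75.126 mg/L.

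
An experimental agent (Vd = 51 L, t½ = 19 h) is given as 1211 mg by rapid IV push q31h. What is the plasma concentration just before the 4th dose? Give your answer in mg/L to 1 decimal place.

f = (1/2)^(τ/t½) = (1/2)^(31/19) ≈ 0.3227.
C₀ = D/Vd = 1211/51 ≈ 23.745 mg/L.
Before the 4th dose, 3 doses have been given. Superposition: Cmin = C₀·(f + f² + … + f^3).
≈ 23.745 × (0.3227 + 0.1041 + 0.0336) ≈ 23.745 × 0.4604 ≈ 10.932 mg/L.

10.9 mg/L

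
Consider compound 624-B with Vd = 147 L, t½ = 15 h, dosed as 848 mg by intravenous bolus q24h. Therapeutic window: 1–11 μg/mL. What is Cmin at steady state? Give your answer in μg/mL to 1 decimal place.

2.8 μg/mL

Over one 24-h interval, 24/15 ≈ 1.6 half-lives elapse, leaving f ≈ 0.3299 of each dose.
At steady state, accumulation factor R = 1/(1 − e^(−kτ)) ≈ 1.4923.
Each bolus raises the concentration by D/Vd = 848/147 ≈ 5.769 μg/mL.
Cmax,ss = C₀/(1 − f) ≈ 5.769/0.6701 ≈ 8.609 μg/mL.
One interval later, Cmin,ss = Cmax,ss·e^(−kτ) ≈ 8.609 × 0.3299 ≈ 2.840 μg/mL.
Trough 2.8 μg/mL vs MEC 1 μg/mL: adequate.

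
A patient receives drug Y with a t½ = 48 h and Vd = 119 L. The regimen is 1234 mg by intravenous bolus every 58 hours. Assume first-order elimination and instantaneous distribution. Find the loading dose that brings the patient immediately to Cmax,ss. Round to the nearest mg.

f = (1/2)^(58/48) ≈ 0.432768; accumulation ratio R = 1/(1−f) ≈ 1.76295.
Loading dose to hit Cmax,ss on first dose: D_load = D_maint·R ≈ 1234 × 1.76295 ≈ 2175.48 mg.

2175 mg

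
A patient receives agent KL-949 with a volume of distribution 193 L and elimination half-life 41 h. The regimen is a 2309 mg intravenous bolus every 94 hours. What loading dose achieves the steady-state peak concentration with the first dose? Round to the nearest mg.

2901 mg

f = (1/2)^(94/41) ≈ 0.204096; accumulation ratio R = 1/(1−f) ≈ 1.25643.
Loading dose to hit Cmax,ss on first dose: D_load = D_maint·R ≈ 2309 × 1.25643 ≈ 2901.10 mg.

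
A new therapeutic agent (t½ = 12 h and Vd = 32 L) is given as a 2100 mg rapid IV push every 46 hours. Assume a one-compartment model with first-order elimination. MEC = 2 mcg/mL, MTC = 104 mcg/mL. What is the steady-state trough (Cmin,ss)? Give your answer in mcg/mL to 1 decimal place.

5.0 mcg/mL

k = ln2/t½ = ln2/12 ≈ 0.057762 h⁻¹; fraction remaining f = e^(−kτ) = e^(−0.057762×46) ≈ 0.0702.
At steady state, accumulation factor R = 1/(1 − e^(−kτ)) ≈ 1.0755.
Single-dose peak C₀ = D/Vd = 2100/32 ≈ 65.625 mcg/mL.
Cmax,ss = C₀/(1 − f) ≈ 65.625/0.9298 ≈ 70.580 mcg/mL.
One interval later, Cmin,ss = Cmax,ss·e^(−kτ) ≈ 70.580 × 0.0702 ≈ 4.955 mcg/mL.
Trough 5.0 mcg/mL vs MEC 2 mcg/mL: adequate.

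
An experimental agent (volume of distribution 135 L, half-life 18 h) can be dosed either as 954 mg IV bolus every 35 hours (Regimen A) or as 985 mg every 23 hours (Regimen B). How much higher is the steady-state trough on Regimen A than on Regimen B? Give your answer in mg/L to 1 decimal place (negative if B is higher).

-2.6 mg/L

Regimen A: f = (1/2)^(35/18) ≈ 0.2598; Cmin,ss = (954/135)·f/(1−f) ≈ 2.480 mg/L.
Regimen B: f = (1/2)^(23/18) ≈ 0.4124; Cmin,ss = (985/135)·f/(1−f) ≈ 5.121 mg/L.
Difference ≈ 2.480 − 5.121 ≈ -2.641 mg/L.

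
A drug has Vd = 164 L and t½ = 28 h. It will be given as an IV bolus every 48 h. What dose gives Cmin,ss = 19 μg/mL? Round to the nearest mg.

τ/t½ = 48/28 ≈ 1.7143, so f = (1/2)^(48/28) ≈ 0.304753.
Cmin,ss = (D/Vd)·f/(1−f), so D = Cmin,ss·Vd·(1−f)/f.
D = 19 × 164 × (1−f)/f ≈ 19 × 164 × 2.28135 ≈ 7108.69 mg.

7109 mg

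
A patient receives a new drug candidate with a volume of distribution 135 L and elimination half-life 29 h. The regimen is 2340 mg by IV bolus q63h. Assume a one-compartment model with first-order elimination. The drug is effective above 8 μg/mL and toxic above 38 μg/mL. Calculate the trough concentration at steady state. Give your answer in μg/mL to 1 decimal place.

τ/t½ = 63/29 ≈ 2.1724, so fraction remaining f = (1/2)^(63/29) ≈ 0.2218.
Single-dose peak C₀ = D/Vd = 2340/135 ≈ 17.333 μg/mL.
Steady-state trough Cmin,ss = C₀·f/(1−f) ≈ 17.333 × 0.2218/0.7782 ≈ 4.940 μg/mL.
Trough 4.9 μg/mL vs MEC 8 μg/mL: subtherapeutic.

4.9 μg/mL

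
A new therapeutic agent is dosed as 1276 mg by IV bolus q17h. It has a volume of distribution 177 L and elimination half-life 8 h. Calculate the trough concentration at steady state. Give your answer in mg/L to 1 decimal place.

2.1 mg/L

τ/t½ = 17/8 ≈ 2.125, so fraction remaining f = (1/2)^(17/8) ≈ 0.2293.
At steady state, accumulation factor R = 1/(1 − e^(−kτ)) ≈ 1.2975.
Each bolus raises the concentration by D/Vd = 1276/177 ≈ 7.209 mg/L.
Cmax,ss = C₀/(1 − f) ≈ 7.209/0.7707 ≈ 9.354 mg/L.
One interval later, Cmin,ss = Cmax,ss·e^(−kτ) ≈ 9.354 × 0.2293 ≈ 2.145 mg/L.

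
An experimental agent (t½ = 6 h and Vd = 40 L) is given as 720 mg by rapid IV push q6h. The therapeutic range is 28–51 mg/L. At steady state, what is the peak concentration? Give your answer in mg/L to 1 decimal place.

36.0 mg/L

The dosing interval is 1 half-life, so f = 2^(−1) = 0.5.
Accumulation ratio R = 1/(1 − f) = 1/0.5 = 2/1.
Single-dose peak C₀ = D/Vd = 720/40 = 18 mg/L.
Steady-state peak Cmax,ss = C₀·R = 18 × 2/1 ≈ 36.000 mg/L.
Peak 36.0 mg/L vs MTC 51 mg/L: below toxic threshold.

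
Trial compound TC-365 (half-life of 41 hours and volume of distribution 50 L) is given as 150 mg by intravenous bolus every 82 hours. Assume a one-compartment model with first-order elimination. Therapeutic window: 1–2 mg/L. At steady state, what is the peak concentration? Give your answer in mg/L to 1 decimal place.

The dosing interval is 2 half-lives, so f = 2^(−2) = 0.25.
Accumulation ratio R = 1/(1 − f) = 1/0.75 = 4/3.
Single-dose peak C₀ = D/Vd = 150/50 = 3 mg/L.
Steady-state peak Cmax,ss = C₀·R = 3 × 4/3 ≈ 4.000 mg/L.
Peak 4.0 mg/L vs MTC 2 mg/L: exceeds toxic threshold.

4.0 mg/L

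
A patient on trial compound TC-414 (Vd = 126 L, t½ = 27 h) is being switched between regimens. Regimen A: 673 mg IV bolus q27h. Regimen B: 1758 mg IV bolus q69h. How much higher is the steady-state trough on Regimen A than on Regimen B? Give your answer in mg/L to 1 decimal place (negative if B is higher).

2.5 mg/L

Regimen A: f = (1/2)^(27/27) ≈ 0.5000; Cmin,ss = (673/126)·f/(1−f) ≈ 5.341 mg/L.
Regimen B: f = (1/2)^(69/27) ≈ 0.1701; Cmin,ss = (1758/126)·f/(1−f) ≈ 2.860 mg/L.
Difference ≈ 5.341 − 2.860 ≈ 2.481 mg/L.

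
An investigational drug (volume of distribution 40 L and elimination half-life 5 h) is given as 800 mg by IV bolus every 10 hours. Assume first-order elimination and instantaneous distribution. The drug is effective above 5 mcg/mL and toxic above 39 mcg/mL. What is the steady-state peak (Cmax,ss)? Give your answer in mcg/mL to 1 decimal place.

26.7 mcg/mL

The dosing interval is 2 half-lives, so f = 2^(−2) = 0.25.
At steady state, R = 1/(1 − 0.25) = 4/3.
Single-dose peak C₀ = D/Vd = 800/40 = 20 mcg/mL.
Steady-state peak Cmax,ss = C₀·R = 20 × 4/3 ≈ 26.667 mcg/mL.
Peak 26.7 mcg/mL vs MTC 39 mcg/mL: below toxic threshold.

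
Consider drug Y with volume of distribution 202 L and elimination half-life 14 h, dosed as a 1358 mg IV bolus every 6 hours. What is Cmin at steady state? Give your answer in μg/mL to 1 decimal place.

19.4 μg/mL

Over one 6-h interval, 6/14 ≈ 0.42857 half-lives elapse, leaving f ≈ 0.7430 of each dose.
Each bolus raises the concentration by D/Vd = 1358/202 ≈ 6.723 μg/mL.
Steady-state trough Cmin,ss = C₀·f/(1−f) ≈ 6.723 × 0.7430/0.2570 ≈ 19.437 μg/mL.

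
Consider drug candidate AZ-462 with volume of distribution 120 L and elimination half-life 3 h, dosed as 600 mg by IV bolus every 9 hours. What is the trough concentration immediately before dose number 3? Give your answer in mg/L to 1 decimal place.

f = (1/2)^(τ/t½) = (1/2)^(9/3) ≈ 0.1250.
C₀ = D/Vd = 600/120 ≈ 5.000 mg/L.
Before the 3rd dose, 2 doses have been given. Superposition: Cmin = C₀·(f + f²).
≈ 5.000 × (0.1250 + 0.0156) ≈ 5.000 × 0.1406 ≈ 0.703 mg/L.

0.7 mg/L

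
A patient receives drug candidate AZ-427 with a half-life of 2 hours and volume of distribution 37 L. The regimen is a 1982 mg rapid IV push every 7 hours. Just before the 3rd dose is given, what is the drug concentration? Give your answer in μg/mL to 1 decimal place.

f = (1/2)^(τ/t½) = (1/2)^(7/2) ≈ 0.0884.
C₀ = D/Vd = 1982/37 ≈ 53.568 μg/mL.
Before the 3rd dose, 2 doses have been given. Superposition: Cmin = C₀·(f + f²).
≈ 53.568 × (0.0884 + 0.0078) ≈ 53.568 × 0.0962 ≈ 5.153 μg/mL.

5.2 μg/mL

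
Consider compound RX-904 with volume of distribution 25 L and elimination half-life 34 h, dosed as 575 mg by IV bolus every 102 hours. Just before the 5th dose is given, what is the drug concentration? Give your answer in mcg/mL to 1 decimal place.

3.3 mcg/mL

f = (1/2)^(τ/t½) = (1/2)^(102/34) ≈ 0.1250.
C₀ = D/Vd = 575/25 ≈ 23.000 mcg/mL.
Before the 5th dose, 4 doses have been given. Superposition: Cmin = C₀·(f + f² + … + f^4).
≈ 23.000 × (0.1250 + 0.0156 + 0.0020 + 0.0002) ≈ 23.000 × 0.1428 ≈ 3.284 mcg/mL.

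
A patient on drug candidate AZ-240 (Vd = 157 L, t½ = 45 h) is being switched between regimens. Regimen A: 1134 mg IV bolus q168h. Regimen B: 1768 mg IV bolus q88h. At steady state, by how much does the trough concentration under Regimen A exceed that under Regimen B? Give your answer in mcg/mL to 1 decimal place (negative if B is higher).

Regimen A: f = (1/2)^(168/45) ≈ 0.0752; Cmin,ss = (1134/157)·f/(1−f) ≈ 0.587 mcg/mL.
Regimen B: f = (1/2)^(88/45) ≈ 0.2578; Cmin,ss = (1768/157)·f/(1−f) ≈ 3.912 mcg/mL.
Difference ≈ 0.587 − 3.912 ≈ -3.325 mcg/mL.

-3.3 mcg/mL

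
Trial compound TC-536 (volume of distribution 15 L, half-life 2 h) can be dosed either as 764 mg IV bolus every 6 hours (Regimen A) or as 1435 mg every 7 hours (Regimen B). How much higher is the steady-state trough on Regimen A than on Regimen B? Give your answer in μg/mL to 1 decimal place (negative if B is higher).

-2.0 μg/mL

Regimen A: f = (1/2)^(6/2) ≈ 0.1250; Cmin,ss = (764/15)·f/(1−f) ≈ 7.276 μg/mL.
Regimen B: f = (1/2)^(7/2) ≈ 0.0884; Cmin,ss = (1435/15)·f/(1−f) ≈ 9.277 μg/mL.
Difference ≈ 7.276 − 9.277 ≈ -2.001 μg/mL.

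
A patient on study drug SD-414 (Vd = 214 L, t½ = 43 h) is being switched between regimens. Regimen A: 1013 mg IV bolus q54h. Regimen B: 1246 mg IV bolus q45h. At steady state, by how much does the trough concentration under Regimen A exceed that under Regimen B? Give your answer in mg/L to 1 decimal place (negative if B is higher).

-2.1 mg/L

Regimen A: f = (1/2)^(54/43) ≈ 0.4188; Cmin,ss = (1013/214)·f/(1−f) ≈ 3.411 mg/L.
Regimen B: f = (1/2)^(45/43) ≈ 0.4841; Cmin,ss = (1246/214)·f/(1−f) ≈ 5.464 mg/L.
Difference ≈ 3.411 − 5.464 ≈ -2.053 mg/L.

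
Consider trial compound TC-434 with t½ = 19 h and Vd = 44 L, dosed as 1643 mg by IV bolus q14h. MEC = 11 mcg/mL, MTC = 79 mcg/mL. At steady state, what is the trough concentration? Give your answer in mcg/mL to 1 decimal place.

56.0 mcg/mL

τ/t½ = 14/19 ≈ 0.73684, so fraction remaining f = (1/2)^(14/19) ≈ 0.6001.
At steady state, accumulation factor R = 1/(1 − e^(−kτ)) ≈ 2.5006.
Each bolus raises the concentration by D/Vd = 1643/44 ≈ 37.341 mcg/mL.
Cmax,ss = C₀/(1 − f) ≈ 37.341/0.3999 ≈ 93.376 mcg/mL.
Steady-state trough Cmin,ss = Cmax,ss·f ≈ 93.376 × 0.6001 ≈ 56.035 mcg/mL.
Trough 56.0 mcg/mL vs MEC 11 mcg/mL: adequate.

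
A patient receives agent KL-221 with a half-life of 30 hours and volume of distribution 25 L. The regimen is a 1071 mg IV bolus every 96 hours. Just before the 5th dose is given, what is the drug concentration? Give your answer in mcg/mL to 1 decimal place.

5.2 mcg/mL

f = (1/2)^(τ/t½) = (1/2)^(96/30) ≈ 0.1088.
C₀ = D/Vd = 1071/25 ≈ 42.840 mcg/mL.
Before the 5th dose, 4 doses have been given. Superposition: Cmin = C₀·(f + f² + … + f^4).
≈ 42.840 × (0.1088 + 0.0118 + 0.0013 + 0.0001) ≈ 42.840 × 0.1220 ≈ 5.226 mcg/mL.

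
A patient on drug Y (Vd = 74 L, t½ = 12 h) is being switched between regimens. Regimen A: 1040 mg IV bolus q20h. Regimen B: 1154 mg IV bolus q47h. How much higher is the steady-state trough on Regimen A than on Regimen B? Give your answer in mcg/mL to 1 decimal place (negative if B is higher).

Regimen A: f = (1/2)^(20/12) ≈ 0.3150; Cmin,ss = (1040/74)·f/(1−f) ≈ 6.463 mcg/mL.
Regimen B: f = (1/2)^(47/12) ≈ 0.0662; Cmin,ss = (1154/74)·f/(1−f) ≈ 1.106 mcg/mL.
Difference ≈ 6.463 − 1.106 ≈ 5.357 mcg/mL.

5.4 mcg/mL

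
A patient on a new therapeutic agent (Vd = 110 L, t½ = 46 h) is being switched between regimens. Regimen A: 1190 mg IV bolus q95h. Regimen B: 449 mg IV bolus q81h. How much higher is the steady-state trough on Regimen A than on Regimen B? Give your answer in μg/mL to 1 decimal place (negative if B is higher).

1.7 μg/mL

Regimen A: f = (1/2)^(95/46) ≈ 0.2390; Cmin,ss = (1190/110)·f/(1−f) ≈ 3.398 μg/mL.
Regimen B: f = (1/2)^(81/46) ≈ 0.2951; Cmin,ss = (449/110)·f/(1−f) ≈ 1.709 μg/mL.
Difference ≈ 3.398 − 1.709 ≈ 1.689 μg/mL.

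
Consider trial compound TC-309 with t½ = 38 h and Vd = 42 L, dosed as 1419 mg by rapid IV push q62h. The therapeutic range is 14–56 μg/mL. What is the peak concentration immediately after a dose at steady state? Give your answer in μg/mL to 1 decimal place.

49.9 μg/mL

k = ln2/t½ = ln2/38 ≈ 0.018241 h⁻¹; fraction remaining f = e^(−kτ) = e^(−0.018241×62) ≈ 0.3227.
At steady state, accumulation factor R = 1/(1 − e^(−kτ)) ≈ 1.4765.
Each bolus raises the concentration by D/Vd = 1419/42 ≈ 33.786 μg/mL.
Cmax,ss = C₀/(1 − f) ≈ 33.786/0.6773 ≈ 49.883 μg/mL.
Peak 49.9 μg/mL vs MTC 56 μg/mL: below toxic threshold.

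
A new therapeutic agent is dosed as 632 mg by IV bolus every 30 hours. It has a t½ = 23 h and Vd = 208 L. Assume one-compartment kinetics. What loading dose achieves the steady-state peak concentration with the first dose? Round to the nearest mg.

1062 mg

f = (1/2)^(30/23) ≈ 0.404904; accumulation ratio R = 1/(1−f) ≈ 1.68040.
Loading dose to hit Cmax,ss on first dose: D_load = D_maint·R ≈ 632 × 1.68040 ≈ 1062.01 mg.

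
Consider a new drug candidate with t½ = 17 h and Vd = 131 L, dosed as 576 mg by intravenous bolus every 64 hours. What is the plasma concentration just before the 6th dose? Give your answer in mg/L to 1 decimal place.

0.3 mg/L

f = (1/2)^(τ/t½) = (1/2)^(64/17) ≈ 0.0736.
C₀ = D/Vd = 576/131 ≈ 4.397 mg/L.
Before the 6th dose, 5 doses have been given. Superposition: Cmin = C₀·(f + f² + … + f^5).
≈ 4.397 × (0.0736 + 0.0054 + 0.0004 + 0.0000 + 0.0000) ≈ 4.397 × 0.0794 ≈ 0.349 mg/L.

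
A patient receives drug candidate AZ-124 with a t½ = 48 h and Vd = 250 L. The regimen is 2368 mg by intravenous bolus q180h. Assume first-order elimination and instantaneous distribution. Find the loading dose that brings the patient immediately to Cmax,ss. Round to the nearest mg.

f = (1/2)^(180/48) ≈ 0.074325; accumulation ratio R = 1/(1−f) ≈ 1.08029.
Loading dose to hit Cmax,ss on first dose: D_load = D_maint·R ≈ 2368 × 1.08029 ≈ 2558.13 mg.

2558 mg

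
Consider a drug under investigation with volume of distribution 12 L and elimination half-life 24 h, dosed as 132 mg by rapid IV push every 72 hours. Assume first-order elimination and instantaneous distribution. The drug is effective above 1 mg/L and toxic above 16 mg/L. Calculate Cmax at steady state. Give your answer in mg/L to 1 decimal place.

12.6 mg/L

τ = 72 h = 3 half-lives, so f = (1/2)^3 = 0.125.
At steady state, R = 1/(1 − 0.125) = 8/7.
Single-dose peak C₀ = D/Vd = 132/12 = 11 mg/L.
Steady-state peak Cmax,ss = C₀·R = 11 × 8/7 ≈ 12.571 mg/L.
Peak 12.6 mg/L vs MTC 16 mg/L: below toxic threshold.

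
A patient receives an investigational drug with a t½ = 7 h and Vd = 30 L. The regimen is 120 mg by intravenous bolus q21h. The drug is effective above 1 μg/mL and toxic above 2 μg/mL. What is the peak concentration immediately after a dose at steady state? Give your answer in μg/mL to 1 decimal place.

4.6 μg/mL

The dosing interval is 3 half-lives, so f = 2^(−3) = 0.125.
Accumulation ratio R = 1/(1 − f) = 1/0.875 = 8/7.
Single-dose peak C₀ = D/Vd = 120/30 = 4 μg/mL.
Steady-state peak Cmax,ss = C₀·R = 4 × 8/7 ≈ 4.571 μg/mL.
Peak 4.6 μg/mL vs MTC 2 μg/mL: exceeds toxic threshold.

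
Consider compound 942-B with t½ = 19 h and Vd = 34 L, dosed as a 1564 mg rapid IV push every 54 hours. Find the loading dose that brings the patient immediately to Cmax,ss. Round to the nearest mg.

f = (1/2)^(54/19) ≈ 0.139457; accumulation ratio R = 1/(1−f) ≈ 1.16206.
Loading dose to hit Cmax,ss on first dose: D_load = D_maint·R ≈ 1564 × 1.16206 ≈ 1817.46 mg.

1817 mg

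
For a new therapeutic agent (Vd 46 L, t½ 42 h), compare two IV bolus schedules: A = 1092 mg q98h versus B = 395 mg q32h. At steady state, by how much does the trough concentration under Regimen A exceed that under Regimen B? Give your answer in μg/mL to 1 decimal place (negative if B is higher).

Regimen A: f = (1/2)^(98/42) ≈ 0.1984; Cmin,ss = (1092/46)·f/(1−f) ≈ 5.876 μg/mL.
Regimen B: f = (1/2)^(32/42) ≈ 0.5897; Cmin,ss = (395/46)·f/(1−f) ≈ 12.342 μg/mL.
Difference ≈ 5.876 − 12.342 ≈ -6.466 μg/mL.

-6.5 μg/mL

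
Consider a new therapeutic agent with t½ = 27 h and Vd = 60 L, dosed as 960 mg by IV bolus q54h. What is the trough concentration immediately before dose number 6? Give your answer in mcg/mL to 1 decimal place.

5.3 mcg/mL

f = (1/2)^(τ/t½) = (1/2)^(54/27) ≈ 0.2500.
C₀ = D/Vd = 960/60 ≈ 16.000 mcg/mL.
Before the 6th dose, 5 doses have been given. Superposition: Cmin = C₀·(f + f² + … + f^5).
≈ 16.000 × (0.2500 + 0.0625 + 0.0156 + 0.0039 + 0.0010) ≈ 16.000 × 0.3330 ≈ 5.328 mcg/mL.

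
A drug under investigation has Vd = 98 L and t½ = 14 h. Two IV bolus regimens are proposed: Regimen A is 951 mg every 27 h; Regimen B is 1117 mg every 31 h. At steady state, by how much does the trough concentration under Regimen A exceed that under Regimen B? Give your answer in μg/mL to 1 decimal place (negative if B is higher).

0.3 μg/mL

Regimen A: f = (1/2)^(27/14) ≈ 0.2627; Cmin,ss = (951/98)·f/(1−f) ≈ 3.458 μg/mL.
Regimen B: f = (1/2)^(31/14) ≈ 0.2155; Cmin,ss = (1117/98)·f/(1−f) ≈ 3.131 μg/mL.
Difference ≈ 3.458 − 3.131 ≈ 0.327 μg/mL.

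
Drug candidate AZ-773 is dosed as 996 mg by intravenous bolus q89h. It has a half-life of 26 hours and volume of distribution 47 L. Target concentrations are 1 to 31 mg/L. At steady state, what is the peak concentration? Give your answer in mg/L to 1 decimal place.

23.4 mg/L

k = ln2/t½ = ln2/26 ≈ 0.026660 h⁻¹; fraction remaining f = e^(−kτ) = e^(−0.026660×89) ≈ 0.0932.
Accumulation ratio R = 1/(1 − f) ≈ 1/0.9068 ≈ 1.1028.
Each bolus raises the concentration by D/Vd = 996/47 ≈ 21.191 mg/L.
Steady-state peak Cmax,ss = C₀·R ≈ 21.191 × 1.1028 ≈ 23.369 mg/L.
Peak 23.4 mg/L vs MTC 31 mg/L: below toxic threshold.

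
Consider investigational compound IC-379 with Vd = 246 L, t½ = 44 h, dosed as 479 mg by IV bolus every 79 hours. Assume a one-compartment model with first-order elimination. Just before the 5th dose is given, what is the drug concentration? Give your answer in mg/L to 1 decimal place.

f = (1/2)^(τ/t½) = (1/2)^(79/44) ≈ 0.2881.
C₀ = D/Vd = 479/246 ≈ 1.947 mg/L.
Before the 5th dose, 4 doses have been given. Superposition: Cmin = C₀·(f + f² + … + f^4).
≈ 1.947 × (0.2881 + 0.0830 + 0.0239 + 0.0069) ≈ 1.947 × 0.4019 ≈ 0.782 mg/L.

0.8 mg/L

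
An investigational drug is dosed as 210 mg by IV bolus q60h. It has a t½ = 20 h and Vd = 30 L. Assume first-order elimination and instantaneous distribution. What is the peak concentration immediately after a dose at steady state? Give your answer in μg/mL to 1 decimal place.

The dosing interval is 3 half-lives, so f = 2^(−3) = 0.125.
At steady state, R = 1/(1 − 0.125) = 8/7.
Single-dose peak C₀ = D/Vd = 210/30 = 7 μg/mL.
Steady-state peak Cmax,ss = C₀·R = 7 × 8/7 ≈ 8.000 μg/mL.

8.0 μg/mL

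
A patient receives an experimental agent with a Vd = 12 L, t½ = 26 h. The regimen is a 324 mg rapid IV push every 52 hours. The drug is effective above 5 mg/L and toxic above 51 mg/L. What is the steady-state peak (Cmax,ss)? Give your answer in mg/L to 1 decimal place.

The dosing interval is 2 half-lives, so f = 2^(−2) = 0.25.
At steady state, R = 1/(1 − 0.25) = 4/3.
Single-dose peak C₀ = D/Vd = 324/12 = 27 mg/L.
Steady-state peak Cmax,ss = C₀·R = 27 × 4/3 ≈ 36.000 mg/L.
Peak 36.0 mg/L vs MTC 51 mg/L: below toxic threshold.

36.0 mg/L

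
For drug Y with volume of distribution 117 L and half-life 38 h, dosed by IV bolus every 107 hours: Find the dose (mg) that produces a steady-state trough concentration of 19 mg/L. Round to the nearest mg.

13429 mg

τ/t½ = 107/38 ≈ 2.8158, so f = (1/2)^(107/38) ≈ 0.142024.
Cmin,ss = (D/Vd)·f/(1−f), so D = Cmin,ss·Vd·(1−f)/f.
D = 19 × 117 × (1−f)/f ≈ 19 × 117 × 6.04106 ≈ 13429.28 mg.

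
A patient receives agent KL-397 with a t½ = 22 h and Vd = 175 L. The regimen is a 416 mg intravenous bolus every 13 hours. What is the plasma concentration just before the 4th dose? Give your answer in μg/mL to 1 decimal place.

f = (1/2)^(τ/t½) = (1/2)^(13/22) ≈ 0.6639.
C₀ = D/Vd = 416/175 ≈ 2.377 μg/mL.
Before the 4th dose, 3 doses have been given. Superposition: Cmin = C₀·(f + f² + … + f^3).
≈ 2.377 × (0.6639 + 0.4408 + 0.2926) ≈ 2.377 × 1.3973 ≈ 3.321 μg/mL.

3.3 μg/mL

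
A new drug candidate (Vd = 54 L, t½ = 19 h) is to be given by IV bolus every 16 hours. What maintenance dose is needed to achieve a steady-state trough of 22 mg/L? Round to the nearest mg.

942 mg

τ/t½ = 16/19 ≈ 0.84211, so f = (1/2)^(16/19) ≈ 0.557829.
Cmin,ss = (D/Vd)·f/(1−f), so D = Cmin,ss·Vd·(1−f)/f.
D = 22 × 54 × (1−f)/f ≈ 22 × 54 × 0.79266 ≈ 941.68 mg.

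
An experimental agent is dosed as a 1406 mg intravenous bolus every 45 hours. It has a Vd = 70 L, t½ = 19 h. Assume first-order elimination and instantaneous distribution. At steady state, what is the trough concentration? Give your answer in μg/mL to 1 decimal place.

4.8 μg/mL

k = ln2/t½ = ln2/19 ≈ 0.036481 h⁻¹; fraction remaining f = e^(−kτ) = e^(−0.036481×45) ≈ 0.1937.
At steady state, accumulation factor R = 1/(1 − e^(−kτ)) ≈ 1.2402.
Each bolus raises the concentration by D/Vd = 1406/70 ≈ 20.086 μg/mL.
Steady-state peak Cmax,ss = C₀·R ≈ 20.086 × 1.2402 ≈ 24.911 μg/mL.
Steady-state trough Cmin,ss = Cmax,ss·f ≈ 24.911 × 0.1937 ≈ 4.825 μg/mL.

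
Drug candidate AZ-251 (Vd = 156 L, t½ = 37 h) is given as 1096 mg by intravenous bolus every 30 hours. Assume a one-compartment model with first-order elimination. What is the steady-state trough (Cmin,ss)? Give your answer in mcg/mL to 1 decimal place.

9.3 mcg/mL

k = ln2/t½ = ln2/37 ≈ 0.018734 h⁻¹; fraction remaining f = e^(−kτ) = e^(−0.018734×30) ≈ 0.5701.
Each bolus raises the concentration by D/Vd = 1096/156 ≈ 7.026 mcg/mL.
Steady-state trough Cmin,ss = C₀·f/(1−f) ≈ 7.026 × 0.5701/0.4299 ≈ 9.317 mcg/mL.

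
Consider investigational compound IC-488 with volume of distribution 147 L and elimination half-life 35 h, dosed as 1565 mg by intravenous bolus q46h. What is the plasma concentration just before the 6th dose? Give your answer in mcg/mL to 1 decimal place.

f = (1/2)^(τ/t½) = (1/2)^(46/35) ≈ 0.4021.
C₀ = D/Vd = 1565/147 ≈ 10.646 mcg/mL.
Before the 6th dose, 5 doses have been given. Superposition: Cmin = C₀·(f + f² + … + f^5).
≈ 10.646 × (0.4021 + 0.1617 + 0.0650 + 0.0261 + 0.0105) ≈ 10.646 × 0.6654 ≈ 7.084 mcg/mL.

7.1 mcg/mL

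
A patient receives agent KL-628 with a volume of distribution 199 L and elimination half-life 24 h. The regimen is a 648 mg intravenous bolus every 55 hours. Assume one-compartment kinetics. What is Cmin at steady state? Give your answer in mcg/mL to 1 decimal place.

Over one 55-h interval, 55/24 ≈ 2.2917 half-lives elapse, leaving f ≈ 0.2042 of each dose.
Single-dose peak C₀ = D/Vd = 648/199 ≈ 3.256 mcg/mL.
Steady-state trough Cmin,ss = C₀·f/(1−f) ≈ 3.256 × 0.2042/0.7958 ≈ 0.835 mcg/mL.

0.8 mcg/mL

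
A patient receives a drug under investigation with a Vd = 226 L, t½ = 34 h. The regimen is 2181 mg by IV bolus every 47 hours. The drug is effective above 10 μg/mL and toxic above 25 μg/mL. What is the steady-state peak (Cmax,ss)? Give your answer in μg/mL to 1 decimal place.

15.7 μg/mL

τ/t½ = 47/34 ≈ 1.3824, so fraction remaining f = (1/2)^(47/34) ≈ 0.3836.
At steady state, accumulation factor R = 1/(1 − e^(−kτ)) ≈ 1.6223.
Each bolus raises the concentration by D/Vd = 2181/226 ≈ 9.650 μg/mL.
Steady-state peak Cmax,ss = C₀·R ≈ 9.650 × 1.6223 ≈ 15.655 μg/mL.
Peak 15.7 μg/mL vs MTC 25 μg/mL: below toxic threshold.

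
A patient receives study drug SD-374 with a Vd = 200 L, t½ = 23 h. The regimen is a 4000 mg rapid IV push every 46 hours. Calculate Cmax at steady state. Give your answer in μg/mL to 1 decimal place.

26.7 μg/mL

The dosing interval is 2 half-lives, so f = 2^(−2) = 0.25.
Accumulation ratio R = 1/(1 − f) = 1/0.75 = 4/3.
Single-dose peak C₀ = D/Vd = 4000/200 = 20 μg/mL.
Steady-state peak Cmax,ss = C₀·R = 20 × 4/3 ≈ 26.667 μg/mL.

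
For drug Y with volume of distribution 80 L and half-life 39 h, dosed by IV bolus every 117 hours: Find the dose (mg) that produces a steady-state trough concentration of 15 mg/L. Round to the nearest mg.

τ/t½ = 117/39 ≈ 3, so f = (1/2)^(117/39) ≈ 0.125000.
Cmin,ss = (D/Vd)·f/(1−f), so D = Cmin,ss·Vd·(1−f)/f.
D = 15 × 80 × (1−f)/f ≈ 15 × 80 × 7.00000 ≈ 8400.00 mg.

8400 mg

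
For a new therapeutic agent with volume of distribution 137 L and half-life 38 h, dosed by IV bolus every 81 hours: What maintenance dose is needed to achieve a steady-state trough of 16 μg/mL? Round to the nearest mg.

7413 mg

τ/t½ = 81/38 ≈ 2.1316, so f = (1/2)^(81/38) ≈ 0.228208.
Cmin,ss = (D/Vd)·f/(1−f), so D = Cmin,ss·Vd·(1−f)/f.
D = 16 × 137 × (1−f)/f ≈ 16 × 137 × 3.38197 ≈ 7413.28 mg.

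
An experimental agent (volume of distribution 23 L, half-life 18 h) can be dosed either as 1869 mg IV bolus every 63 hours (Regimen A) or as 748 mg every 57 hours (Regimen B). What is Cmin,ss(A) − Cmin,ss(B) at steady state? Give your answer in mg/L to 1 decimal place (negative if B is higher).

Regimen A: f = (1/2)^(63/18) ≈ 0.0884; Cmin,ss = (1869/23)·f/(1−f) ≈ 7.880 mg/L.
Regimen B: f = (1/2)^(57/18) ≈ 0.1114; Cmin,ss = (748/23)·f/(1−f) ≈ 4.077 mg/L.
Difference ≈ 7.880 − 4.077 ≈ 3.803 mg/L.

3.8 mg/L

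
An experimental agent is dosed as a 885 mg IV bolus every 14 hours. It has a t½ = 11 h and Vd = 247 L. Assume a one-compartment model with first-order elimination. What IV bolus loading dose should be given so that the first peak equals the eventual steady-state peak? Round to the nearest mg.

1510 mg

f = (1/2)^(14/11) ≈ 0.413877; accumulation ratio R = 1/(1−f) ≈ 1.70613.
Loading dose to hit Cmax,ss on first dose: D_load = D_maint·R ≈ 885 × 1.70613 ≈ 1509.93 mg.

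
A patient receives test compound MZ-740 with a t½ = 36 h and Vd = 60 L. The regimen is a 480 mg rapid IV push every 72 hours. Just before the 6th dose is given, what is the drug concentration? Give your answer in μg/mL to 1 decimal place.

2.7 μg/mL

f = (1/2)^(τ/t½) = (1/2)^(72/36) ≈ 0.2500.
C₀ = D/Vd = 480/60 ≈ 8.000 μg/mL.
Before the 6th dose, 5 doses have been given. Superposition: Cmin = C₀·(f + f² + … + f^5).
≈ 8.000 × (0.2500 + 0.0625 + 0.0156 + 0.0039 + 0.0010) ≈ 8.000 × 0.3330 ≈ 2.664 μg/mL.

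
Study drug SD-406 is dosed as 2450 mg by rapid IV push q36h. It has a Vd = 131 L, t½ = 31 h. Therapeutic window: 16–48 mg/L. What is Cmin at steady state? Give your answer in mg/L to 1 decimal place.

15.1 mg/L

Over one 36-h interval, 36/31 ≈ 1.1613 half-lives elapse, leaving f ≈ 0.4471 of each dose.
At steady state, accumulation factor R = 1/(1 − e^(−kτ)) ≈ 1.8086.
Single-dose peak C₀ = D/Vd = 2450/131 ≈ 18.702 mg/L.
Steady-state peak Cmax,ss = C₀·R ≈ 18.702 × 1.8086 ≈ 33.824 mg/L.
Steady-state trough Cmin,ss = Cmax,ss·f ≈ 33.824 × 0.4471 ≈ 15.123 mg/L.
Trough 15.1 mg/L vs MEC 16 mg/L: subtherapeutic.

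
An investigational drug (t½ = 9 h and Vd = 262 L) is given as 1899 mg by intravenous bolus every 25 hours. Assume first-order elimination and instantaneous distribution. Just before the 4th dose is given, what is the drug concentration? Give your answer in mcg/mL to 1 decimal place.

f = (1/2)^(τ/t½) = (1/2)^(25/9) ≈ 0.1458.
C₀ = D/Vd = 1899/262 ≈ 7.248 mcg/mL.
Before the 4th dose, 3 doses have been given. Superposition: Cmin = C₀·(f + f² + … + f^3).
≈ 7.248 × (0.1458 + 0.0213 + 0.0031) ≈ 7.248 × 0.1702 ≈ 1.234 mcg/mL.

1.2 mcg/mL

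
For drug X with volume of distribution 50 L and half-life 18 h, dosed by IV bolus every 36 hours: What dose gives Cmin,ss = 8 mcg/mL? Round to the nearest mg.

1200 mg

τ/t½ = 36/18 ≈ 2, so f = (1/2)^(36/18) ≈ 0.250000.
Cmin,ss = (D/Vd)·f/(1−f), so D = Cmin,ss·Vd·(1−f)/f.
D = 8 × 50 × (1−f)/f ≈ 8 × 50 × 3.00000 ≈ 1200.00 mg.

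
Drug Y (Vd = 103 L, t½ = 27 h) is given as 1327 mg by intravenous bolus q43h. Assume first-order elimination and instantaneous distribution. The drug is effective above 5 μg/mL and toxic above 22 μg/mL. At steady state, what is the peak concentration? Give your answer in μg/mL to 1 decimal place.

τ/t½ = 43/27 ≈ 1.5926, so fraction remaining f = (1/2)^(43/27) ≈ 0.3316.
At steady state, accumulation factor R = 1/(1 − e^(−kτ)) ≈ 1.4961.
Single-dose peak C₀ = D/Vd = 1327/103 ≈ 12.883 μg/mL.
Steady-state peak Cmax,ss = C₀·R ≈ 12.883 × 1.4961 ≈ 19.274 μg/mL.
Peak 19.3 μg/mL vs MTC 22 μg/mL: below toxic threshold.

19.3 μg/mL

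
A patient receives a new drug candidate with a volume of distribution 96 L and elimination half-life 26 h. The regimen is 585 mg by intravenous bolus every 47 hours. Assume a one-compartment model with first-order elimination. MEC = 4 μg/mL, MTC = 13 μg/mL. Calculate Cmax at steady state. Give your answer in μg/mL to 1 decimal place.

8.5 μg/mL

Over one 47-h interval, 47/26 ≈ 1.8077 half-lives elapse, leaving f ≈ 0.2856 of each dose.
Accumulation ratio R = 1/(1 − f) ≈ 1/0.7144 ≈ 1.3998.
Each bolus raises the concentration by D/Vd = 585/96 ≈ 6.094 μg/mL.
Steady-state peak Cmax,ss = C₀·R ≈ 6.094 × 1.3998 ≈ 8.530 μg/mL.
Peak 8.5 μg/mL vs MTC 13 μg/mL: below toxic threshold.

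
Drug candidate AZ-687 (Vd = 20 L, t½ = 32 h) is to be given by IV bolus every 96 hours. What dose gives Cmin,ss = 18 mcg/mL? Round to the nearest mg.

τ/t½ = 96/32 ≈ 3, so f = (1/2)^(96/32) ≈ 0.125000.
Cmin,ss = (D/Vd)·f/(1−f), so D = Cmin,ss·Vd·(1−f)/f.
D = 18 × 20 × (1−f)/f ≈ 18 × 20 × 7.00000 ≈ 2520.00 mg.

2520 mg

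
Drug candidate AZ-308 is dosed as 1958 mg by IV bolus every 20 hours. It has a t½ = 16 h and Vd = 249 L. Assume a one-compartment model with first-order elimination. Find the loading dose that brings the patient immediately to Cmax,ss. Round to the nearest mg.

f = (1/2)^(20/16) ≈ 0.420448; accumulation ratio R = 1/(1−f) ≈ 1.72547.
Loading dose to hit Cmax,ss on first dose: D_load = D_maint·R ≈ 1958 × 1.72547 ≈ 3378.47 mg.

3378 mg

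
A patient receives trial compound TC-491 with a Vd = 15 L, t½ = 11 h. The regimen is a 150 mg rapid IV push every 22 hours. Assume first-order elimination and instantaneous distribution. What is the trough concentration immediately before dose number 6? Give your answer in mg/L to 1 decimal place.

3.3 mg/L

f = (1/2)^(τ/t½) = (1/2)^(22/11) ≈ 0.2500.
C₀ = D/Vd = 150/15 ≈ 10.000 mg/L.
Before the 6th dose, 5 doses have been given. Superposition: Cmin = C₀·(f + f² + … + f^5).
≈ 10.000 × (0.2500 + 0.0625 + 0.0156 + 0.0039 + 0.0010) ≈ 10.000 × 0.3330 ≈ 3.330 mg/L.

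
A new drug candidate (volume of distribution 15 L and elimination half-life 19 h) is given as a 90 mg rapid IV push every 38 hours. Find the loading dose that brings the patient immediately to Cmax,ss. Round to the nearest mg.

120 mg

f = (1/2)^(38/19) ≈ 0.250000; accumulation ratio R = 1/(1−f) ≈ 1.33333.
Loading dose to hit Cmax,ss on first dose: D_load = D_maint·R ≈ 90 × 1.33333 ≈ 120.00 mg.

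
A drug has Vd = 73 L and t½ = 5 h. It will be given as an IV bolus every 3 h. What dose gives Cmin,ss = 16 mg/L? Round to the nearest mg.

602 mg

τ/t½ = 3/5 ≈ 0.6, so f = (1/2)^(3/5) ≈ 0.659754.
Cmin,ss = (D/Vd)·f/(1−f), so D = Cmin,ss·Vd·(1−f)/f.
D = 16 × 73 × (1−f)/f ≈ 16 × 73 × 0.51572 ≈ 602.36 mg.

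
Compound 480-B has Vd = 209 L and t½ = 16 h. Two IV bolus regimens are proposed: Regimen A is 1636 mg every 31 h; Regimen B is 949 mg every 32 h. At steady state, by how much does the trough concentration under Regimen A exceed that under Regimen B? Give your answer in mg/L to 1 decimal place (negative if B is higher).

1.3 mg/L

Regimen A: f = (1/2)^(31/16) ≈ 0.2611; Cmin,ss = (1636/209)·f/(1−f) ≈ 2.766 mg/L.
Regimen B: f = (1/2)^(32/16) ≈ 0.2500; Cmin,ss = (949/209)·f/(1−f) ≈ 1.514 mg/L.
Difference ≈ 2.766 − 1.514 ≈ 1.252 mg/L.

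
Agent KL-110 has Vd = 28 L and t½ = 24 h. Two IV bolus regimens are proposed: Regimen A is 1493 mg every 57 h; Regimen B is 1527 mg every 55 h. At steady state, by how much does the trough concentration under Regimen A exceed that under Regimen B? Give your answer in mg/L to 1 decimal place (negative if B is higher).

-1.3 mg/L

Regimen A: f = (1/2)^(57/24) ≈ 0.1928; Cmin,ss = (1493/28)·f/(1−f) ≈ 12.736 mg/L.
Regimen B: f = (1/2)^(55/24) ≈ 0.2042; Cmin,ss = (1527/28)·f/(1−f) ≈ 13.994 mg/L.
Difference ≈ 12.736 − 13.994 ≈ -1.258 mg/L.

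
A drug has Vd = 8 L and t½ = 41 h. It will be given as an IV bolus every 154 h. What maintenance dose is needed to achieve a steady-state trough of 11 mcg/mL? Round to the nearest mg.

1101 mg

τ/t½ = 154/41 ≈ 3.7561, so f = (1/2)^(154/41) ≈ 0.074012.
Cmin,ss = (D/Vd)·f/(1−f), so D = Cmin,ss·Vd·(1−f)/f.
D = 11 × 8 × (1−f)/f ≈ 11 × 8 × 12.51132 ≈ 1101.00 mg.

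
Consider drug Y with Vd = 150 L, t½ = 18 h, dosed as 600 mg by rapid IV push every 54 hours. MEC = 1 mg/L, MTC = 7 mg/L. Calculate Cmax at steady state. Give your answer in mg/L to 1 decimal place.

τ = 54 h = 3 half-lives, so f = (1/2)^3 = 0.125.
At steady state, R = 1/(1 − 0.125) = 8/7.
Single-dose peak C₀ = D/Vd = 600/150 = 4 mg/L.
Steady-state peak Cmax,ss = C₀·R = 4 × 8/7 ≈ 4.571 mg/L.
Peak 4.6 mg/L vs MTC 7 mg/L: below toxic threshold.

4.6 mg/L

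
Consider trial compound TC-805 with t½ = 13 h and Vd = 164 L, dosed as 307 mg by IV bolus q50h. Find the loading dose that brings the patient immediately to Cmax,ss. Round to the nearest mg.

f = (1/2)^(50/13) ≈ 0.069533; accumulation ratio R = 1/(1−f) ≈ 1.07473.
Loading dose to hit Cmax,ss on first dose: D_load = D_maint·R ≈ 307 × 1.07473 ≈ 329.94 mg.

330 mg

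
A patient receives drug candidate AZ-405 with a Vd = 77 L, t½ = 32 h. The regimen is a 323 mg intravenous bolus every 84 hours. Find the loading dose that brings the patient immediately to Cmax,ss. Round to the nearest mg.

f = (1/2)^(84/32) ≈ 0.162105; accumulation ratio R = 1/(1−f) ≈ 1.19347.
Loading dose to hit Cmax,ss on first dose: D_load = D_maint·R ≈ 323 × 1.19347 ≈ 385.49 mg.

385 mg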